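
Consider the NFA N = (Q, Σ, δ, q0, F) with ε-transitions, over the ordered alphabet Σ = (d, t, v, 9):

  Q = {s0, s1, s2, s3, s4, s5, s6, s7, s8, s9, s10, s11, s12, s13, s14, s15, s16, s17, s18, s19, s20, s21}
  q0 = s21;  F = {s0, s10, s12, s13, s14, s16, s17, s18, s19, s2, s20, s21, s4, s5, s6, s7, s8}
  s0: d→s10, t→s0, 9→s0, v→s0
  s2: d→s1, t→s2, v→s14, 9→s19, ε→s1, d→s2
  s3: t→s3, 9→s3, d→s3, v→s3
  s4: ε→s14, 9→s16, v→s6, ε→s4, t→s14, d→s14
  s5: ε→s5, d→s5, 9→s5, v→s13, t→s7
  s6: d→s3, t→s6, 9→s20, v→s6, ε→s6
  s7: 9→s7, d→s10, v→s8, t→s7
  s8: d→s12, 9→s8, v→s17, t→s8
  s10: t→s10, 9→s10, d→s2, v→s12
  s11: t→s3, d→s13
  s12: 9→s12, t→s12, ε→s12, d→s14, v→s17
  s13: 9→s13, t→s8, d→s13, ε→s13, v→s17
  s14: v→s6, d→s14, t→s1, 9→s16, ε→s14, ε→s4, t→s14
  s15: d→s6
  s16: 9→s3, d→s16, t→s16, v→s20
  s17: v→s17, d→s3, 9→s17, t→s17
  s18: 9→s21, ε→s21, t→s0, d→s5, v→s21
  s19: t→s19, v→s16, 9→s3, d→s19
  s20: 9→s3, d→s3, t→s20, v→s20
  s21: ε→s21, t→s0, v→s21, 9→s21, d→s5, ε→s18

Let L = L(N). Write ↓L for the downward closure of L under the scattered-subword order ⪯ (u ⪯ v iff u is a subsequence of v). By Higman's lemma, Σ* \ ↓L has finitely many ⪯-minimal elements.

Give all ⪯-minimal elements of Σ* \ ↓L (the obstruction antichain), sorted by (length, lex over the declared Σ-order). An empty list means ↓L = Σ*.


|Q|=22, |F|=17, |δ|=89 (12 ε).
min D↑ (16 st, q0=0, F={10}): 0:d→1,t→2,v→0,9→0 1:d→1,t→3,v→4,9→1 2:d→5,t→2,v→2,9→2 3:d→5,t→3,v→6,9→3 4:d→4,t→6,v→7,9→4 5:d→8,t→5,v→9,9→5 6:d→9,t→6,v→7,9→6 7:d→10,t→7,v→7,9→7 8:d→8,t→8,v→11,9→12 9:d→11,t→9,v→7,9→9 10:d→10,t→10,v→10,9→10 11:d→11,t→11,v→13,9→14 12:d→12,t→12,v→14,9→10 13:d→10,t→13,v→13,9→15 14:d→14,t→14,v→15,9→10 15:d→10,t→15,v→15,9→10.
'dvvd': N↓-sim [19, 16, 11, 4, 1] end={s3} ∉↓L; 4/4 del acc.
'tdd99': run [19, 15, 12, 9, 4, 1] end={s3} rej; 5/5 single-dels accept.
2 words, ⪯-incomp.

Antichain: [dvvd, tdd99].


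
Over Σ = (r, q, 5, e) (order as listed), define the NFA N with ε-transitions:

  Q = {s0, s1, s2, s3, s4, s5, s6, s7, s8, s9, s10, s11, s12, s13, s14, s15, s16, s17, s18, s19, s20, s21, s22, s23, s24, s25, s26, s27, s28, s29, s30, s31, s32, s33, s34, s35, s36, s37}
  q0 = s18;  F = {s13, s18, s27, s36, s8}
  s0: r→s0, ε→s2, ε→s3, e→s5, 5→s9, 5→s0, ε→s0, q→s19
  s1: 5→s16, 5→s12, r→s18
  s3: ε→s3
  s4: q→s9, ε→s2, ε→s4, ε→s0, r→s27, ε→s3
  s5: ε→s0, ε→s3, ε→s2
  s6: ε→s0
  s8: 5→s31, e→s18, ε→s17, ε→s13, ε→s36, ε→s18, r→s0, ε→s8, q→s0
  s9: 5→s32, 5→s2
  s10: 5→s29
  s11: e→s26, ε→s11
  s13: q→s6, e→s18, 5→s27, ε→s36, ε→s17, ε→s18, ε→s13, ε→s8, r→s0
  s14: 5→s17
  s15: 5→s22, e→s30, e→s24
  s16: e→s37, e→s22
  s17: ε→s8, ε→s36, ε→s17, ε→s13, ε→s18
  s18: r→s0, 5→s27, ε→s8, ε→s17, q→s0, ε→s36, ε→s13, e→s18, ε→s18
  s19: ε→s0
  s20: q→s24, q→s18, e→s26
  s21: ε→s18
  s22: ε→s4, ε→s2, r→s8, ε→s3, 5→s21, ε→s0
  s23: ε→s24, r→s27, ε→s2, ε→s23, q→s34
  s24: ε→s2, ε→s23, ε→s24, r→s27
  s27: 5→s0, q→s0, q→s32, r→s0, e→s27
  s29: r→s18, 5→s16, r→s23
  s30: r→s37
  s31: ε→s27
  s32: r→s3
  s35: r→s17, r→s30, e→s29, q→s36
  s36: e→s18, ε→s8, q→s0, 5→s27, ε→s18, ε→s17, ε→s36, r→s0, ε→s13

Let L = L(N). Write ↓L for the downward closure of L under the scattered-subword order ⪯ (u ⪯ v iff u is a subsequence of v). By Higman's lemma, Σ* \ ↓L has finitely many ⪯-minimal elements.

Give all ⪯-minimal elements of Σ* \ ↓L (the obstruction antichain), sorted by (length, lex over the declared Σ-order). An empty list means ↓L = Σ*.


|Q|=38, |F|=5, |δ|=109 (51 ε).
min D↑ (3 st, q0=0, F={1}): 0:r→1,q→1,5→2,e→0 1:r→1,q→1,5→1,e→1 2:r→1,q→1,5→1,e→2.
'r': run [15, 7] end={s0,s19,s2,s3,s32,s5,s9} rej; 1/1 deletions ∈↓L.
'q': |S_i|=[15, 8] end={s0,s19,s2,s3,s32,s5,s6,s9} ∉↓L; 1/1 single-dels accept.
'55': N↓-sim [15, 9, 7] end={s0,s19,s2,s3,s32,s5,s9} rej; 2/2 single-dels accept.
3 words, ⪯-incomp.

A = [r, q, 55].


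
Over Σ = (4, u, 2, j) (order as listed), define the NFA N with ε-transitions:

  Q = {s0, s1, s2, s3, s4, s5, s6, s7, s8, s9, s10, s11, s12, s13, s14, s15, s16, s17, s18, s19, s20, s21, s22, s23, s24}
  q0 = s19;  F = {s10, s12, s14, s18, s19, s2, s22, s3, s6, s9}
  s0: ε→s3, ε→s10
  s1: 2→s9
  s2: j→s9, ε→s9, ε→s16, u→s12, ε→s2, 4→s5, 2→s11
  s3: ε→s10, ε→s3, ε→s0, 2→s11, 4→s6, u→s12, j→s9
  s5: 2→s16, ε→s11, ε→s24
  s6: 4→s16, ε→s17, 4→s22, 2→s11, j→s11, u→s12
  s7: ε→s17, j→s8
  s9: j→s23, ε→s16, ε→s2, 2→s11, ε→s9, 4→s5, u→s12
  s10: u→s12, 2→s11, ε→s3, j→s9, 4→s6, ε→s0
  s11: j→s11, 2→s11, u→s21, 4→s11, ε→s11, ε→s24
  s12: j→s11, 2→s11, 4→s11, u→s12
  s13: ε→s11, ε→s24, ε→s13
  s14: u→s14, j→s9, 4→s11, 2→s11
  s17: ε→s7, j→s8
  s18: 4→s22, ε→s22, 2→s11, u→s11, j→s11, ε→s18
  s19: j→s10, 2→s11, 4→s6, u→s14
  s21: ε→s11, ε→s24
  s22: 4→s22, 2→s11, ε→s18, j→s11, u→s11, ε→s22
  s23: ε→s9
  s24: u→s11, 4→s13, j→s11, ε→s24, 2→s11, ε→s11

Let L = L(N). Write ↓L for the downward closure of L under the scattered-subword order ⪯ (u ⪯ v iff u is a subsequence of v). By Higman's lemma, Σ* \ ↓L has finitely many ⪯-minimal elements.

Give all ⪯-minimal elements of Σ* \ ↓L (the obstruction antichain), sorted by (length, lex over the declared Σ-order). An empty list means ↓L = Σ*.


min(Σ*\↓L) = [2, 4j, u4, 44u, juj, jj4].

|Q|=25, |F|=10, |δ|=85 (32 ε).
min D↑ (8 st, q0=0, F={3}): 0:4→1,u→2,2→3,j→4 1:4→5,u→6,2→3,j→3 2:4→3,u→2,2→3,j→7 3:4→3,u→3,2→3,j→3 4:4→1,u→6,2→3,j→7 5:4→5,u→3,2→3,j→3 6:4→3,u→6,2→3,j→3 7:4→3,u→6,2→3,j→7 [Hopcroft].
'2': N↓-sim [21, 5] end={s11,s13,s16,s21,s24} — reject; 1/1 del acc.
'4j': |S_i|=[21, 13, 5] end={s11,s13,s21,s24,s8} ∉↓L; 2/2 single-dels accept.
'u4': |S_i|=[21, 11, 6] end={s11,s13,s16,s21,s24,s5} — reject; 2/2 deletions ∈↓L.
'44u': N↓-sim [21, 13, 7, 4] end={s11,s13,s21,s24} rej; 3/3 single-dels accept.
'juj': N↓-sim [21, 19, 5, 4] end={s11,s13,s21,s24} rej; 3/3 single-dels accept.
'jj4': |S_i|=[21, 19, 11, 6] end={s11,s13,s16,s21,s24,s5} rej; 3/3 del acc.
6 obstructions.


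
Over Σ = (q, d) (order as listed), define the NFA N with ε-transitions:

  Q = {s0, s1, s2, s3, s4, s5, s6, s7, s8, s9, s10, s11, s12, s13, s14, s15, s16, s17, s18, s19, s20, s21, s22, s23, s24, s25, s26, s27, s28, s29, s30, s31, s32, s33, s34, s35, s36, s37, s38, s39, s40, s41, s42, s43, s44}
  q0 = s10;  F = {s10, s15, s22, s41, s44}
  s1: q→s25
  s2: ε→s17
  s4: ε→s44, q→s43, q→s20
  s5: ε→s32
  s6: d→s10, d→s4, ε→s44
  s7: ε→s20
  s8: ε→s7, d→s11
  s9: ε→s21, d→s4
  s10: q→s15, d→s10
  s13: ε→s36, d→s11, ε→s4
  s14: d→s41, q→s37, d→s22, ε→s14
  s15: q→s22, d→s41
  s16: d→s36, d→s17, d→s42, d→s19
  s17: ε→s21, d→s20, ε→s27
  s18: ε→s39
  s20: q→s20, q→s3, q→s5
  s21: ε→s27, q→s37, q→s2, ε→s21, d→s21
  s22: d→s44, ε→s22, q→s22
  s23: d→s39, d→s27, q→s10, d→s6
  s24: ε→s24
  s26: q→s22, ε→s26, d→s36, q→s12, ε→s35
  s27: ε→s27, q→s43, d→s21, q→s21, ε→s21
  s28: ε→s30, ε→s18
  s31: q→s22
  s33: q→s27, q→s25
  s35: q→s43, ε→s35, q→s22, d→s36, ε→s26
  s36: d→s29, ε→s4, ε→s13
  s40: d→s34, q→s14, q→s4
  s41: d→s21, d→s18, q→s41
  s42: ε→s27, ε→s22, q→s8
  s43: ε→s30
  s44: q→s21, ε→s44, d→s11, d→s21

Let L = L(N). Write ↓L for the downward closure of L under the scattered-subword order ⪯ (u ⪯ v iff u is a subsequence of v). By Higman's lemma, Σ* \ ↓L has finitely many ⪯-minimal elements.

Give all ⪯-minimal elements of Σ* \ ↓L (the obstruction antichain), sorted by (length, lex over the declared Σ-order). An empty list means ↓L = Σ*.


|Q|=45, |F|=5, |δ|=86 (31 ε).
min D↑ (6 st, q0=0, F={5}): 0:q→1,d→0 1:q→2,d→3 2:q→2,d→4 3:q→3,d→5 4:q→5,d→5 5:q→5,d→5 [Hopcroft].
'qdd': |S_i|=[19, 18, 16, 14] end={s11,s17,s18,s2,s20,s21,s27,s3,s30,s32,s37,s39,…} — reject; 3/3 single-dels accept.
'qqdq': run [19, 18, 17, 15, 11] end={s17,s2,s20,s21,s27,s3,s30,s32,s37,s43,s5} ∉↓L; 4/4 del acc.
2 words, ⪯-incomp.

A = [qdd, qqdq].


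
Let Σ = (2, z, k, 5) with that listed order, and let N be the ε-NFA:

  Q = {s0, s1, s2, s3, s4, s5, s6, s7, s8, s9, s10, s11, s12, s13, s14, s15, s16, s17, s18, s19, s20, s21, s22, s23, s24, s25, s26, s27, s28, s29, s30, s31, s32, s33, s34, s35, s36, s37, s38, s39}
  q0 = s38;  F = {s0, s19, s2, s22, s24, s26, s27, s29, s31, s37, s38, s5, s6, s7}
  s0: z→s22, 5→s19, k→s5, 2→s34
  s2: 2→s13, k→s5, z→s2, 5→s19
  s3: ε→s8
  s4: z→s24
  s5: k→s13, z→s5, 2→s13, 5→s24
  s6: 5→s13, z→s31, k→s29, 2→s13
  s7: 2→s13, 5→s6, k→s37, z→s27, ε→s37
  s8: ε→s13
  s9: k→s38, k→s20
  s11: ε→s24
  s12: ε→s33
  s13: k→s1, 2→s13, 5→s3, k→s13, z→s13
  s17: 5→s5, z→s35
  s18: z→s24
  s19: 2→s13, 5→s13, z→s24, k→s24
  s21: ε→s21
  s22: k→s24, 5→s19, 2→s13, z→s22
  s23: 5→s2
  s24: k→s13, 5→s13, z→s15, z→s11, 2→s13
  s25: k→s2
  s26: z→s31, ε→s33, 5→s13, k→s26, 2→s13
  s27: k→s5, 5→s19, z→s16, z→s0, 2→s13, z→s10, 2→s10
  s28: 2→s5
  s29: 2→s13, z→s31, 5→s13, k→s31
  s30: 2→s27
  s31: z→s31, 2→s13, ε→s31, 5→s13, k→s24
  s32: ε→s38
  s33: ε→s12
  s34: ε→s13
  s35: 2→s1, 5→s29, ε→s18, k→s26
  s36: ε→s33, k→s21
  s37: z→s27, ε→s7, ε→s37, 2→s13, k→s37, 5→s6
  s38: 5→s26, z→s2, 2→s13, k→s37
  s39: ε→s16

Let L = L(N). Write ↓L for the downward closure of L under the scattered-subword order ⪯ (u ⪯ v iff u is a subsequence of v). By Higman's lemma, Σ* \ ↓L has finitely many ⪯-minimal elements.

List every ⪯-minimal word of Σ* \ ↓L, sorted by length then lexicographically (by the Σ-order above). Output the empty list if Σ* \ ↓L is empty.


Antichain: [2, 55, zkk, z5zk, kzzzk5, k5kkkk].

|Q|=40, |F|=14, |δ|=95 (16 ε).
min D↑ (14 st, q0=0, F={1}): 0:2→1,z→2,k→3,5→4 1:2→1,z→1,k→1,5→1 2:2→1,z→2,k→5,5→6 3:2→1,z→7,k→3,5→8 4:2→1,z→9,k→4,5→1 5:2→1,z→5,k→1,5→10 6:2→1,z→10,k→10,5→1 7:2→1,z→11,k→5,5→6 8:2→1,z→9,k→12,5→1 9:2→1,z→9,k→10,5→1 10:2→1,z→10,k→1,5→1 11:2→1,z→13,k→5,5→6 12:2→1,z→9,k→9,5→1 13:2→1,z→13,k→10,5→6 [Hopcroft].
'2': |S_i|=[25, 6] end={s1,s10,s13,s3,s34,s8} rej; 1/1 single-dels accept.
'55': N↓-sim [25, 14, 4] end={s1,s13,s3,s8} ∉↓L; 2/2 del acc.
'zkk': N↓-sim [25, 17, 8, 4] end={s1,s13,s3,s8} rej; 3/3 deletions ∈↓L.
'z5zk': run [25, 17, 8, 7, 4] end={s1,s13,s3,s8} ∉↓L; 4/4 single-dels accept.
'kzzzk5': run [25, 23, 16, 15, 11, 7, 4] end={s1,s13,s3,s8} rej; 6/6 single-dels accept.
'k5kkkk': N↓-sim [25, 23, 11, 9, 8, 7, 4] end={s1,s13,s3,s8} ∉↓L; 6/6 del acc.
6 words, ⪯-incomp.


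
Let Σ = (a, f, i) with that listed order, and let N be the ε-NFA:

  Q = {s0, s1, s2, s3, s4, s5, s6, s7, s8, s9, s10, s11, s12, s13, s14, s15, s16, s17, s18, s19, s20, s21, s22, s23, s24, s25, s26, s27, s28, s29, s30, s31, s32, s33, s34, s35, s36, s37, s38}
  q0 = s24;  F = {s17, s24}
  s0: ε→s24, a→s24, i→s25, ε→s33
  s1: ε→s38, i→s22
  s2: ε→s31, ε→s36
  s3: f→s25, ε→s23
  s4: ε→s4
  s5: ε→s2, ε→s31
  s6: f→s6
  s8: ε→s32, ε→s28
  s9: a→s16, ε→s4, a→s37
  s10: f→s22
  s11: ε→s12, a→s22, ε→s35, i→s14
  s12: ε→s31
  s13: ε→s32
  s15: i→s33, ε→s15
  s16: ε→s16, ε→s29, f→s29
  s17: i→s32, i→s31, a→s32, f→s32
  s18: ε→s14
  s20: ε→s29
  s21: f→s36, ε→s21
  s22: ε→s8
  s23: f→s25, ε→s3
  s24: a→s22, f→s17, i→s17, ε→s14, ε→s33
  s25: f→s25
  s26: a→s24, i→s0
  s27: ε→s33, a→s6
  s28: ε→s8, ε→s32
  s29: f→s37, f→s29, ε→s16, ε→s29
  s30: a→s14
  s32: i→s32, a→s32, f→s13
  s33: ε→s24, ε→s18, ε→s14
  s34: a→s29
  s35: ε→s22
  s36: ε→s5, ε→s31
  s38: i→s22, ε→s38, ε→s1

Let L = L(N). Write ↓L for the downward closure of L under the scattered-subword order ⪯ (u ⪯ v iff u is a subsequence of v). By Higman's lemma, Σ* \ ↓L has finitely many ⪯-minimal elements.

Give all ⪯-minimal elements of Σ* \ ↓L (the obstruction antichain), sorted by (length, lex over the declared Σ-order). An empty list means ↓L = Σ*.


min(Σ*\↓L) = [a, ff, fi, if, ii].

|Q|=39, |F|=2, |δ|=72 (39 ε).
min D↑ (3 st, q0=0, F={1}): 0:a→1,f→2,i→2 1:a→1,f→1,i→1 2:a→1,f→1,i→1.
'a': |S_i|=[11, 5] end={s13,s22,s28,s32,s8} ∉↓L; 1/1 single-dels accept.
'ff': |S_i|=[11, 4, 2] end={s13,s32} — reject; 2/2 deletions ∈↓L.
'fi': run [11, 4, 3] end={s13,s31,s32} ∉↓L; 2/2 deletions ∈↓L.
'if': |S_i|=[11, 4, 2] end={s13,s32} ∉↓L; 2/2 deletions ∈↓L.
'ii': |S_i|=[11, 4, 3] end={s13,s31,s32} — reject; 2/2 single-dels accept.
5 minimals (antichain).


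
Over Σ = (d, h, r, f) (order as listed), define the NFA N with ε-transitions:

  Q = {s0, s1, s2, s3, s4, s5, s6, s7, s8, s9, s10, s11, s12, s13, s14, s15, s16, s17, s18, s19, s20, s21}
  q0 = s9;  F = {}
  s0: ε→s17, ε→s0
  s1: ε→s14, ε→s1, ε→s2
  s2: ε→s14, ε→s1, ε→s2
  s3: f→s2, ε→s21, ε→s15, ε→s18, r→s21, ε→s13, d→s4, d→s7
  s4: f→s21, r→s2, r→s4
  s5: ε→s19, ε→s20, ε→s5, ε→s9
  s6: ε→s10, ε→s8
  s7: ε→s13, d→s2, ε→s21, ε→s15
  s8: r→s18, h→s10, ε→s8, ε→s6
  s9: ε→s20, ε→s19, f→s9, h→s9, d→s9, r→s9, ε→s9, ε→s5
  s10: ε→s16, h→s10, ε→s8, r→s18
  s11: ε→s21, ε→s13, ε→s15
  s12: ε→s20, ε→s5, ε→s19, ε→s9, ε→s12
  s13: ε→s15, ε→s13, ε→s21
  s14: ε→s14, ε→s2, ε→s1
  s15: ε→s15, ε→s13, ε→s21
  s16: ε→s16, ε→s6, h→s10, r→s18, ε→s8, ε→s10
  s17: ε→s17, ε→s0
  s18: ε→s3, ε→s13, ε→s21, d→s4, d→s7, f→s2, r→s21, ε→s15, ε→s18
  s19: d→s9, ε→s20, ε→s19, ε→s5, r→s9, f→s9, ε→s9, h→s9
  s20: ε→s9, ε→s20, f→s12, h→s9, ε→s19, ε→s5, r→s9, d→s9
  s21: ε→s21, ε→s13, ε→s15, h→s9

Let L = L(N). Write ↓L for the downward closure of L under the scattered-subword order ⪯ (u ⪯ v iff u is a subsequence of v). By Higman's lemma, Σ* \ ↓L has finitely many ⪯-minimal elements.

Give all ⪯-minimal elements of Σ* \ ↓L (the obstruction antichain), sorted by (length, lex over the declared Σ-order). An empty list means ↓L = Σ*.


Antichain: [ε].

|Q|=22, |F|=0, |δ|=99 (68 ε).
min D↑ (1 st, q0=0, F={0}): 0:d→0,h→0,r→0,f→0 (ε-aug+det+¬).
ε ∈ L(D↑) — L = ∅.


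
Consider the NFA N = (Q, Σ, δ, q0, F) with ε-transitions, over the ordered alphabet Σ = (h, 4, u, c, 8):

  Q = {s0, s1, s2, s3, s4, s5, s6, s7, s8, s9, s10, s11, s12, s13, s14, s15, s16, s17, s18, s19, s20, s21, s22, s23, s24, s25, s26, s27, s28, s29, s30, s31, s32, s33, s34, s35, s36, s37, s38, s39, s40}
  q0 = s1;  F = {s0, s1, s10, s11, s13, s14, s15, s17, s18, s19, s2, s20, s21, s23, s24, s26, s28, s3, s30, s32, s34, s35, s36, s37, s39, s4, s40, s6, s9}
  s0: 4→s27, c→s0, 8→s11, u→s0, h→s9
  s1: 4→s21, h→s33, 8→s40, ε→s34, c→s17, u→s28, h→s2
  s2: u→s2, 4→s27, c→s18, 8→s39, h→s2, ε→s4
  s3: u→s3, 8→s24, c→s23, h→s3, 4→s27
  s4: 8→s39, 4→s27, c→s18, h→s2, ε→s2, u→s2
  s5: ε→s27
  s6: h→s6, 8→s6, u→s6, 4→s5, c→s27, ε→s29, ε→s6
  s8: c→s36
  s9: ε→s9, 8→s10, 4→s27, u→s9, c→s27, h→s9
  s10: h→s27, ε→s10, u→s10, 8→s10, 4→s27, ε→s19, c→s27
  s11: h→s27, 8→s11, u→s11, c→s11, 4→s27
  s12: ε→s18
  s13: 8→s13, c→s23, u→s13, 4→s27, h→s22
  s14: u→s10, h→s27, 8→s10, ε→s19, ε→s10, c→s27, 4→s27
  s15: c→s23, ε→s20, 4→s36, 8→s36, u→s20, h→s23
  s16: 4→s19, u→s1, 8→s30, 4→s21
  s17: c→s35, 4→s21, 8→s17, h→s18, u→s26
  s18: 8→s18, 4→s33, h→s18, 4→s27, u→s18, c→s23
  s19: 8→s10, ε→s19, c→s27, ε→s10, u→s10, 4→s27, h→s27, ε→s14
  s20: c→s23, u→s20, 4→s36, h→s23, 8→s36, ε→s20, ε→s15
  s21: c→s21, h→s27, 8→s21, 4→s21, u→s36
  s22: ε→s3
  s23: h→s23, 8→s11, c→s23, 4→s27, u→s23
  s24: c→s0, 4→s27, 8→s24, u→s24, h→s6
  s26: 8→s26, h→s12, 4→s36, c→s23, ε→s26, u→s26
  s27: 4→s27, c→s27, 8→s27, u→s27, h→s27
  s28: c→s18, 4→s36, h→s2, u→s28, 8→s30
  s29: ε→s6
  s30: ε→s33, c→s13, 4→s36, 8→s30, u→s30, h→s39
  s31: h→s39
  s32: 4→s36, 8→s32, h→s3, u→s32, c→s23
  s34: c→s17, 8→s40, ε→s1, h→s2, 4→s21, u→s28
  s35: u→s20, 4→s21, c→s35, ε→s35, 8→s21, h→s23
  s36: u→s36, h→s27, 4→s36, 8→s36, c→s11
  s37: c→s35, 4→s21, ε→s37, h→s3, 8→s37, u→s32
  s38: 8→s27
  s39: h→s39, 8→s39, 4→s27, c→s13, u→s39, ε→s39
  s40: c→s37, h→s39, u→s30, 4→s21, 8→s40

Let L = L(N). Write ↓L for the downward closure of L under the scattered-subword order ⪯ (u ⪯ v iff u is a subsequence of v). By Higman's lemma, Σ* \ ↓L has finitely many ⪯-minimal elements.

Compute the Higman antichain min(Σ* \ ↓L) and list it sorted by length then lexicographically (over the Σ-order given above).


|Q|=41, |F|=29, |δ|=185 (26 ε).
min D↑ (25 st, q0=0, F={6}): 0:h→1,4→2,u→3,c→4,8→5 1:h→1,4→6,u→1,c→7,8→8 2:h→6,4→2,u→9,c→2,8→2 3:h→1,4→9,u→3,c→7,8→10 4:h→7,4→2,u→11,c→12,8→4 5:h→8,4→2,u→10,c→13,8→5 6:h→6,4→6,u→6,c→6,8→6 7:h→7,4→6,u→7,c→14,8→7 8:h→8,4→6,u→8,c→15,8→8 9:h→6,4→9,u→9,c→16,8→9 10:h→8,4→9,u→10,c→15,8→10 11:h→7,4→9,u→11,c→14,8→11 12:h→14,4→2,u→17,c→12,8→2 13:h→18,4→2,u→19,c→12,8→13 14:h→14,4→6,u→14,c→14,8→16 15:h→18,4→6,u→15,c→14,8→15 16:h→6,4→6,u→16,c→16,8→16 17:h→14,4→9,u→17,c→14,8→9 18:h→18,4→6,u→18,c→14,8→20 19:h→18,4→9,u→19,c→14,8→19 20:h→21,4→6,u→20,c→22,8→20 21:h→21,4→6,u→21,c→6,8→21 22:h→23,4→6,u→22,c→22,8→16 23:h→23,4→6,u→23,c→6,8→24 24:h→6,4→6,u→24,c→6,8→24.
'h4': |S_i|=[35, 21, 3] end={s27,s33,s5} ∉↓L; 2/2 single-dels accept.
'4h': run [35, 6, 1] end={s27} ∉↓L; 2/2 single-dels accept.
'uc4': |S_i|=[35, 28, 17, 3] end={s27,s33,s5} ∉↓L; 3/3 deletions ∈↓L.
'cc8h': run [35, 27, 13, 7, 1] end={s27} ∉↓L; 4/4 del acc.
'8ch8hc': run [35, 30, 22, 14, 11, 8, 1] end={s27} ∉↓L; 6/6 deletions ∈↓L.
5 minimals (antichain).

min(Σ*\↓L) = [h4, 4h, uc4, cc8h, 8ch8hc].


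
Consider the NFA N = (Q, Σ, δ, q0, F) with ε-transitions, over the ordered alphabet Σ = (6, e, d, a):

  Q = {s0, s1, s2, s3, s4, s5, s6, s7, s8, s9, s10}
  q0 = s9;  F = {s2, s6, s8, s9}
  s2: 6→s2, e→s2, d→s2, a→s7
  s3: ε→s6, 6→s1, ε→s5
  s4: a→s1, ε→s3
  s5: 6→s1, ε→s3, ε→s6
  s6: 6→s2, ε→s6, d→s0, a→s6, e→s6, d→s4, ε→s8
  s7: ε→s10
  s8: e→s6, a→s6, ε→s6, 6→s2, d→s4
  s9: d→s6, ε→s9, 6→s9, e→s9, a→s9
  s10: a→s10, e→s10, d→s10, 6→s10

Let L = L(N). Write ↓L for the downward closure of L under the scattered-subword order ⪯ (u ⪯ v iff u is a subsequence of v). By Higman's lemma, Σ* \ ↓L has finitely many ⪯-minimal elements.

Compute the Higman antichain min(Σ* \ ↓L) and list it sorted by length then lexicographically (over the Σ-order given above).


A = [d6a].

|Q|=11, |F|=4, |δ|=34 (10 ε).
min D↑ (4 st, q0=0, F={3}): 0:6→0,e→0,d→1,a→0 1:6→2,e→1,d→1,a→1 2:6→2,e→2,d→2,a→3 3:6→3,e→3,d→3,a→3 (ε-aug+det+¬).
'd6a': run [11, 10, 4, 2] end={s10,s7} rej; 3/3 single-dels accept.
1 obstructions.


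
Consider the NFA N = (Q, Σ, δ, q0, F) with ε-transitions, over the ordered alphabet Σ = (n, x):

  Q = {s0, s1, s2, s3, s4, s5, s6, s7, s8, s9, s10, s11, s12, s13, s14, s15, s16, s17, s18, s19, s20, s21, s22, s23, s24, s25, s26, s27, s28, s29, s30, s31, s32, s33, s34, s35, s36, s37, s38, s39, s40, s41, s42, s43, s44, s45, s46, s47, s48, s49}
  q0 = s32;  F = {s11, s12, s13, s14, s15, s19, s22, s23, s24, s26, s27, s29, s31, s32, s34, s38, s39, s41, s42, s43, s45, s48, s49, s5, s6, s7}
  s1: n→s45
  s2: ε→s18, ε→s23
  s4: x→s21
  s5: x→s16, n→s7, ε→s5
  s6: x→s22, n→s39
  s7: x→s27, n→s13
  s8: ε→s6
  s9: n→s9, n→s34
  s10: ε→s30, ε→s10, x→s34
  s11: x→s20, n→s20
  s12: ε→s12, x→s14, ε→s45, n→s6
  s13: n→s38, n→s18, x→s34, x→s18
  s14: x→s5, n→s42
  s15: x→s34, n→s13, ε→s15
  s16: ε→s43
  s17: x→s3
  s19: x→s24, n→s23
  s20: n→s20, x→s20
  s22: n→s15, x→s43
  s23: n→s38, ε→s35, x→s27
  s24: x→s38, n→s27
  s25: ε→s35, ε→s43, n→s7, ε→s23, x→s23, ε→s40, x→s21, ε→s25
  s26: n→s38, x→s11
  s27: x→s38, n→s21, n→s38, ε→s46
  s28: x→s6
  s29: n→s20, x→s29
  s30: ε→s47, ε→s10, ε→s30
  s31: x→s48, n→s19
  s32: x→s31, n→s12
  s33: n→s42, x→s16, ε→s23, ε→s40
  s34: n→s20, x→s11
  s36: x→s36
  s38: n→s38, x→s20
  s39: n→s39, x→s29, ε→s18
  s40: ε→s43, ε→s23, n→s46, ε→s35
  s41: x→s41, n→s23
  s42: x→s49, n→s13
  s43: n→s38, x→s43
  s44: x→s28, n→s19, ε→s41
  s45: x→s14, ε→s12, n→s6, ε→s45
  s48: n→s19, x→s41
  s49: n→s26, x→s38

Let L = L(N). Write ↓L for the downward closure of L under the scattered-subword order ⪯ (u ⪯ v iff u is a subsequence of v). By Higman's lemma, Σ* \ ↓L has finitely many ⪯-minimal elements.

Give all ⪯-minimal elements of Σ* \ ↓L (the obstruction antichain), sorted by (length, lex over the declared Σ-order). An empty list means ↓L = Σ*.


min(Σ*\↓L) = [nnnxn, xnnnx, xnxxx, nnxxnx, nxxxnx, xxxnnx].

|Q|=50, |F|=26, |δ|=102 (29 ε).
min D↑ (26 st, q0=0, F={22}): 0:n→1,x→2 1:n→3,x→4 2:n→5,x→6 3:n→7,x→8 4:n→9,x→10 5:n→11,x→12 6:n→5,x→13 7:n→7,x→14 8:n→15,x→16 9:n→17,x→18 10:n→19,x→16 11:n→20,x→21 12:n→21,x→20 13:n→11,x→13 14:n→22,x→14 15:n→17,x→23 16:n→20,x→16 17:n→20,x→23 18:n→24,x→20 19:n→17,x→21 20:n→20,x→22 21:n→20,x→20 22:n→22,x→22 23:n→22,x→25 24:n→20,x→25 25:n→22,x→22 [Hopcroft].
'nnnxn': run [32, 28, 21, 11, 5, 1] end={s20} ∉↓L; 5/5 single-dels accept.
'xnnnx': N↓-sim [32, 27, 18, 12, 4, 1] end={s20} — reject; 5/5 deletions ∈↓L.
'xnxxx': N↓-sim [32, 27, 18, 11, 3, 1] end={s20} rej; 5/5 del acc.
'nnxxnx': N↓-sim [32, 28, 21, 15, 7, 2, 1] end={s20} ∉↓L; 6/6 deletions ∈↓L.
'nxxxnx': run [32, 28, 21, 16, 11, 3, 1] end={s20} ∉↓L; 6/6 deletions ∈↓L.
'xxxnnx': run [32, 27, 22, 15, 7, 3, 1] end={s20} — reject; 6/6 deletions ∈↓L.
6 obstructions.


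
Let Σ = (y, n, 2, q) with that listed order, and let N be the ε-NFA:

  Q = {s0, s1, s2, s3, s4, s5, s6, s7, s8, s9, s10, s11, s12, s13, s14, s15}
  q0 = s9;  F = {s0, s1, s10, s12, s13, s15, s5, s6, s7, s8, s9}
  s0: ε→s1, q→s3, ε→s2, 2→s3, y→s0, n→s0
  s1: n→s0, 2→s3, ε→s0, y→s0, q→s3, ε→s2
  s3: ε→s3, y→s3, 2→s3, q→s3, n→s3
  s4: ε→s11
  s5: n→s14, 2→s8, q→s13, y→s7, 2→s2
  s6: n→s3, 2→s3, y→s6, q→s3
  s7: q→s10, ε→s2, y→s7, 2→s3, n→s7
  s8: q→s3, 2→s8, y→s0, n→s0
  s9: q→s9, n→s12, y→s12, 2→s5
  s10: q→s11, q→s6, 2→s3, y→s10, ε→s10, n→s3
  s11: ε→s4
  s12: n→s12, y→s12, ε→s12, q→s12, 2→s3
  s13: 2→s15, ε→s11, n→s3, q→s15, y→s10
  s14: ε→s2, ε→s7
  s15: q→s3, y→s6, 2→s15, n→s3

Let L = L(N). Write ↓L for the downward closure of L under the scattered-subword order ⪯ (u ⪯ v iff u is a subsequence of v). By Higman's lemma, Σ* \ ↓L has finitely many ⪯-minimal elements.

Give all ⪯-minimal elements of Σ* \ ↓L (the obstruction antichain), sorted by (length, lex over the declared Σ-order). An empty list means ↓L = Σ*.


min(Σ*\↓L) = [y2, n2, 22q, 2qn, 2qqq].

|Q|=16, |F|=11, |δ|=63 (13 ε).
min D↑ (11 st, q0=0, F={3}): 0:y→1,n→1,2→2,q→0 1:y→1,n→1,2→3,q→1 2:y→4,n→4,2→5,q→6 3:y→3,n→3,2→3,q→3 4:y→4,n→4,2→3,q→7 5:y→8,n→8,2→5,q→3 6:y→7,n→3,2→9,q→9 7:y→7,n→3,2→3,q→10 8:y→8,n→8,2→3,q→3 9:y→10,n→3,2→9,q→3 10:y→10,n→3,2→3,q→3.
'y2': run [16, 10, 1] end={s3} rej; 2/2 del acc.
'n2': run [16, 11, 1] end={s3} rej; 2/2 single-dels accept.
'22q': |S_i|=[16, 14, 7, 1] end={s3} — reject; 3/3 deletions ∈↓L.
'2qn': N↓-sim [16, 14, 7, 1] end={s3} rej; 3/3 del acc.
'2qqq': run [16, 14, 7, 5, 1] end={s3} ∉↓L; 4/4 deletions ∈↓L.
5 minimals (antichain).


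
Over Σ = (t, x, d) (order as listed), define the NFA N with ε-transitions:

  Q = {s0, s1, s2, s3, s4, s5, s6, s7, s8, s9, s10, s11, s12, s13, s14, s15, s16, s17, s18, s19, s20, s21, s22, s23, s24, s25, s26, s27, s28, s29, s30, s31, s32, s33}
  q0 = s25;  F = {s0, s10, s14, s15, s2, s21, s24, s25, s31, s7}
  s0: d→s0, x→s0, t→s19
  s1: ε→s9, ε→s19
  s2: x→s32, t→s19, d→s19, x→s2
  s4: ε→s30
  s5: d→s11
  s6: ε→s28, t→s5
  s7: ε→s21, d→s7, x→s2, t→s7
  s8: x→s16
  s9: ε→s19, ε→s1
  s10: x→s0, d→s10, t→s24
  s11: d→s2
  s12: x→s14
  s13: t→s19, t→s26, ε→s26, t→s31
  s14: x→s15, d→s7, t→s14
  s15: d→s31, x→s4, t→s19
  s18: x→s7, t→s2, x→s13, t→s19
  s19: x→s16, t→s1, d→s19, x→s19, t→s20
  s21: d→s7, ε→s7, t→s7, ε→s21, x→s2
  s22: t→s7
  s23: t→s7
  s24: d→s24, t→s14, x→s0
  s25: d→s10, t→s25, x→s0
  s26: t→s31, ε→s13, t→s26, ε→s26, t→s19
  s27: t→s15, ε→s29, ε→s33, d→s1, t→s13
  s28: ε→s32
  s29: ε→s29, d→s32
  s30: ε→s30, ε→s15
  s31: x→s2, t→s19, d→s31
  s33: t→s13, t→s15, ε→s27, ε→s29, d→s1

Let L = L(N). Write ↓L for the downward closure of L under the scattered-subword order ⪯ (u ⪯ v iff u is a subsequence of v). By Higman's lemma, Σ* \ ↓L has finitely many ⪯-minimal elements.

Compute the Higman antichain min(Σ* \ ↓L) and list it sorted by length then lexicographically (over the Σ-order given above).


|Q|=34, |F|=10, |δ|=80 (20 ε).
min D↑ (10 st, q0=0, F={3}): 0:t→0,x→1,d→2 1:t→3,x→1,d→1 2:t→4,x→1,d→2 3:t→3,x→3,d→3 4:t→5,x→1,d→4 5:t→5,x→6,d→7 6:t→3,x→6,d→8 7:t→7,x→9,d→7 8:t→3,x→9,d→8 9:t→3,x→9,d→3 [Hopcroft].
'xt': N↓-sim [18, 12, 5] end={s1,s16,s19,s20,s9} rej; 2/2 deletions ∈↓L.
'dttdxd': |S_i|=[18, 17, 16, 14, 10, 7, 5] end={s1,s16,s19,s20,s9} rej; 6/6 del acc.
2 obstructions.

min(Σ*\↓L) = [xt, dttdxd].


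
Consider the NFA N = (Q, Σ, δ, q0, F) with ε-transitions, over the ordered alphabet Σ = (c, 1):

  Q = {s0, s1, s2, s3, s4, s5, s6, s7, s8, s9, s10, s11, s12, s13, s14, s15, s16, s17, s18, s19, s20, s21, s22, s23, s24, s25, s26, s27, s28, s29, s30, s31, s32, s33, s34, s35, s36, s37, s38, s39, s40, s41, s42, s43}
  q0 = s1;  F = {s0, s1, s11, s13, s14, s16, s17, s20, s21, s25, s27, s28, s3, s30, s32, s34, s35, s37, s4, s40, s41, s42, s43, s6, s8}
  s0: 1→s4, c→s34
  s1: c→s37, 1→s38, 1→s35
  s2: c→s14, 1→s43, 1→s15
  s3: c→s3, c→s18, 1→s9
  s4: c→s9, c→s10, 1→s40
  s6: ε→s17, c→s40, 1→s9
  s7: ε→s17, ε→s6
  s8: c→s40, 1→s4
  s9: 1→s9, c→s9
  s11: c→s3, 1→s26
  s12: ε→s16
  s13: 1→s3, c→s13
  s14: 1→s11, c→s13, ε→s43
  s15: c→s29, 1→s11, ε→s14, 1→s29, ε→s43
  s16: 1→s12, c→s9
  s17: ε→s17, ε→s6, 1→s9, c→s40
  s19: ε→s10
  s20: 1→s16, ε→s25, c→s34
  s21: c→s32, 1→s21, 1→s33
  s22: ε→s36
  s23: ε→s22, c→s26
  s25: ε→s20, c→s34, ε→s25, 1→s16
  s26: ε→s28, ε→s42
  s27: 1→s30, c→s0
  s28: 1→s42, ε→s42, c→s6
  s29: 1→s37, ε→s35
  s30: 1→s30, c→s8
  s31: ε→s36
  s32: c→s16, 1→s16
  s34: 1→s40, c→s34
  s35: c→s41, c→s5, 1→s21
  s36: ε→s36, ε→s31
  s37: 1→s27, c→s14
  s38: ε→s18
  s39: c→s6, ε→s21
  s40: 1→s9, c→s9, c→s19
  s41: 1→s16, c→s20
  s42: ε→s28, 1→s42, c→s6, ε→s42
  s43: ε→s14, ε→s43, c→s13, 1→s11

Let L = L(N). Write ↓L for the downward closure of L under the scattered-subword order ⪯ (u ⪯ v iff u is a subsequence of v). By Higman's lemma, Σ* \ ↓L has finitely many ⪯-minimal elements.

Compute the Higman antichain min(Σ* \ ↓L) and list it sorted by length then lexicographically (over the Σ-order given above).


Antichain: [1c1c, ccc11, cc1c1, 11ccc, c1c111, c11cc1].

|Q|=44, |F|=25, |δ|=95 (28 ε).
min D↑ (22 st, q0=0, F={19}): 0:c→1,1→2 1:c→3,1→4 2:c→5,1→6 3:c→7,1→8 4:c→9,1→10 5:c→11,1→12 6:c→13,1→6 7:c→7,1→14 8:c→14,1→15 9:c→16,1→17 10:c→18,1→10 11:c→16,1→12 12:c→19,1→12 13:c→12,1→12 14:c→14,1→19 15:c→20,1→15 16:c→16,1→21 17:c→19,1→21 18:c→21,1→17 19:c→19,1→19 20:c→21,1→19 21:c→19,1→19 (ε-aug+det+¬).
'1c1c': run [34, 29, 19, 7, 3] end={s10,s19,s9} rej; 4/4 single-dels accept.
'ccc11': |S_i|=[34, 29, 23, 10, 6, 1] end={s9} ∉↓L; 5/5 deletions ∈↓L.
'cc1c1': |S_i|=[34, 29, 23, 15, 8, 1] end={s9} — reject; 5/5 single-dels accept.
'11ccc': |S_i|=[34, 29, 17, 11, 6, 3] end={s10,s19,s9} — reject; 5/5 del acc.
'c1c111': N↓-sim [34, 29, 20, 12, 5, 4, 1] end={s9} ∉↓L; 6/6 deletions ∈↓L.
'c11cc1': run [34, 29, 20, 14, 8, 4, 1] end={s9} rej; 6/6 single-dels accept.
6 obstructions.


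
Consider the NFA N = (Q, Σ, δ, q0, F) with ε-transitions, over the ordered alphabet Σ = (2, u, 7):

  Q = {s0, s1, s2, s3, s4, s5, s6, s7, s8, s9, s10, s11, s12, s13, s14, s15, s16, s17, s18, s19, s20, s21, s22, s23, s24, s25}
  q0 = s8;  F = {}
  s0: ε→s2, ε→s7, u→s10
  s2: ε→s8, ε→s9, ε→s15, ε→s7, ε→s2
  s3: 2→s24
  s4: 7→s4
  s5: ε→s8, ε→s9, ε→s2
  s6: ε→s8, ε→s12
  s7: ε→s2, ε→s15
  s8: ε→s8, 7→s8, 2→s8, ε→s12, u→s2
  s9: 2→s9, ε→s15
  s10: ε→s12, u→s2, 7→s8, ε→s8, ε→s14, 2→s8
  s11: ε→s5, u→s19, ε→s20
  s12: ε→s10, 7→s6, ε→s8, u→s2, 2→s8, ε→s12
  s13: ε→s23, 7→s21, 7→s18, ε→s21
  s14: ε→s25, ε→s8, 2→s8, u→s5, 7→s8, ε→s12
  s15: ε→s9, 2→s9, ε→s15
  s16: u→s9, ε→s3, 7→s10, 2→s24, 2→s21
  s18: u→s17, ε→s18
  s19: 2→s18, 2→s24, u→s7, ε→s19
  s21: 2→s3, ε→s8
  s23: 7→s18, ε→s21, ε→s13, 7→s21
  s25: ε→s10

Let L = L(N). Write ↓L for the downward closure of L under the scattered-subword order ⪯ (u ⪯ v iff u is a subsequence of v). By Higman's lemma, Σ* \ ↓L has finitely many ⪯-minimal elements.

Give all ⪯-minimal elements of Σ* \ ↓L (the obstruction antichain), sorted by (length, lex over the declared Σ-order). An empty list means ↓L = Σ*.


|Q|=26, |F|=0, |δ|=70 (39 ε).
min D↑ (1 st, q0=0, F={0}): 0:2→0,u→0,7→0 [Hopcroft].
ε ∈ L(D↑) ⇒ ↓L = ∅.

Antichain: [ε].


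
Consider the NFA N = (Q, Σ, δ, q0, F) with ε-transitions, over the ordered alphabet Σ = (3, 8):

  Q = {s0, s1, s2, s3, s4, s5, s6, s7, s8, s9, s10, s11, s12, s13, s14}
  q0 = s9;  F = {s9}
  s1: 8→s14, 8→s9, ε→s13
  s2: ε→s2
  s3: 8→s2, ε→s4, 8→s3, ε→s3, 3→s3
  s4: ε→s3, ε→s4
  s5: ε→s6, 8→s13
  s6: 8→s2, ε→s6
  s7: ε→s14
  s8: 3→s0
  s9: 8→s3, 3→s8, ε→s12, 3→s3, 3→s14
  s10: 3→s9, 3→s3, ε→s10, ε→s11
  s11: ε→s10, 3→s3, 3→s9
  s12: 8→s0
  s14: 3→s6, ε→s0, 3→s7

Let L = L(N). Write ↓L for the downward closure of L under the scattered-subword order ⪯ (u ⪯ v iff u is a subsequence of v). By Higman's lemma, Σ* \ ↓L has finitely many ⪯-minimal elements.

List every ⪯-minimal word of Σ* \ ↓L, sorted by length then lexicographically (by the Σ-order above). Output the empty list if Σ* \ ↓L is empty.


A = [3, 8].

|Q|=15, |F|=1, |δ|=33 (14 ε).
min D↑ (2 st, q0=0, F={1}): 0:3→1,8→1 1:3→1,8→1 (ε-aug+det+¬).
'3': run [10, 8] end={s0,s14,s2,s3,s4,s6,s7,s8} — reject; 1/1 deletions ∈↓L.
'8': run [10, 4] end={s0,s2,s3,s4} rej; 1/1 single-dels accept.
2 obstructions.


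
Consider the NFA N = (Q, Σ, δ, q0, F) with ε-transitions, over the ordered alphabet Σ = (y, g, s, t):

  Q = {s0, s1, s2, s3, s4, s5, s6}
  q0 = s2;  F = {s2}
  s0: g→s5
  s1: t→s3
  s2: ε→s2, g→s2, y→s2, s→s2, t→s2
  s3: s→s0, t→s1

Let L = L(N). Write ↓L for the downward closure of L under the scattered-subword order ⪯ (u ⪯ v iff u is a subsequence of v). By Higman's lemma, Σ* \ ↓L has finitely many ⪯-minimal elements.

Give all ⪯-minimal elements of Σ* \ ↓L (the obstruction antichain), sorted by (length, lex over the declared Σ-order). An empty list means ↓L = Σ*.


Antichain: [].

|Q|=7, |F|=1, |δ|=9 (1 ε).
min D↑ (1 st, q0=0, F={}): 0:y→0,g→0,s→0,t→0 [Hopcroft].
L(D↑) = ∅ ⇒ ↓L = Σ*.


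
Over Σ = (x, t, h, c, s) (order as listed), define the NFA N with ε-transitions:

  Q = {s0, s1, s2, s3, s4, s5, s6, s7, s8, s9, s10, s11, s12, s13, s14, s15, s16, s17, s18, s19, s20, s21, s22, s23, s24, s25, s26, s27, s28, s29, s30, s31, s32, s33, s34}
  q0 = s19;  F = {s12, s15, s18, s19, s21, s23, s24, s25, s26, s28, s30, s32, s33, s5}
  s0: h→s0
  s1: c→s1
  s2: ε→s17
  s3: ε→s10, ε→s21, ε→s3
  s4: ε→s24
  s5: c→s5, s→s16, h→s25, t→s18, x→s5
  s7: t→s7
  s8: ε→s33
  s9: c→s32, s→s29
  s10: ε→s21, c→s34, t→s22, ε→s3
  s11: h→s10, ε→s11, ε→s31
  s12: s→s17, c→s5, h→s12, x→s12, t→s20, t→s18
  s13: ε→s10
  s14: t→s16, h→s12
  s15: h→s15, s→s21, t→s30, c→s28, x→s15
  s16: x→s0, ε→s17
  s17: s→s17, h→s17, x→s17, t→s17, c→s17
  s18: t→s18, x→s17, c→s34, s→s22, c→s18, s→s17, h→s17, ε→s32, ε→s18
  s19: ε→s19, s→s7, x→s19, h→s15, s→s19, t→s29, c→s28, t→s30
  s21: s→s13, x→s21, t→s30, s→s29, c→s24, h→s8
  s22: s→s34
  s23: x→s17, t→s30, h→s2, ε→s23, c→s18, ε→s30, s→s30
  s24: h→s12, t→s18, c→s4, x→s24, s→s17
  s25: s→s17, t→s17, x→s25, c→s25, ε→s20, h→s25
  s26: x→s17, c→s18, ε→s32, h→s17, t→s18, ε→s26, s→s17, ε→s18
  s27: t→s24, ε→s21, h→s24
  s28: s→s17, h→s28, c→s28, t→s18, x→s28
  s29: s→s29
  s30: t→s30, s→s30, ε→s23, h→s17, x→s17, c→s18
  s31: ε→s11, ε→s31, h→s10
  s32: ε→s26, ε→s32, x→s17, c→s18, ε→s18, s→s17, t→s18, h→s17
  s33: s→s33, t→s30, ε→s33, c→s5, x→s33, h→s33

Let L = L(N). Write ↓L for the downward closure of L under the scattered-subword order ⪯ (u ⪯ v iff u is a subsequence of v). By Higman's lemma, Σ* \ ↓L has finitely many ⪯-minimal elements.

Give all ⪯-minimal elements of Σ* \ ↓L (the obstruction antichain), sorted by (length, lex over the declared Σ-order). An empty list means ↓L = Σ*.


min(Σ*\↓L) = [tx, th, cs, hshcht].

|Q|=35, |F|=14, |δ|=126 (29 ε).
min D↑ (12 st, q0=0, F={4}): 0:x→0,t→1,h→2,c→3,s→0 1:x→4,t→1,h→4,c→5,s→1 2:x→2,t→1,h→2,c→3,s→6 3:x→3,t→5,h→3,c→3,s→4 4:x→4,t→4,h→4,c→4,s→4 5:x→4,t→5,h→4,c→5,s→4 6:x→6,t→1,h→7,c→8,s→6 7:x→7,t→1,h→7,c→9,s→7 8:x→8,t→5,h→10,c→8,s→4 9:x→9,t→5,h→11,c→9,s→4 10:x→10,t→5,h→10,c→9,s→4 11:x→11,t→4,h→11,c→11,s→4 [Hopcroft].
'tx': N↓-sim [28, 12, 1] end={s17} — reject; 2/2 single-dels accept.
'th': |S_i|=[28, 12, 2] end={s17,s2} rej; 2/2 single-dels accept.
'cs': run [28, 15, 5] end={s0,s16,s17,s22,s34} — reject; 2/2 deletions ∈↓L.
'hshcht': |S_i|=[28, 26, 24, 17, 11, 4, 1] end={s17} — reject; 6/6 single-dels accept.
4 words, ⪯-incomp.


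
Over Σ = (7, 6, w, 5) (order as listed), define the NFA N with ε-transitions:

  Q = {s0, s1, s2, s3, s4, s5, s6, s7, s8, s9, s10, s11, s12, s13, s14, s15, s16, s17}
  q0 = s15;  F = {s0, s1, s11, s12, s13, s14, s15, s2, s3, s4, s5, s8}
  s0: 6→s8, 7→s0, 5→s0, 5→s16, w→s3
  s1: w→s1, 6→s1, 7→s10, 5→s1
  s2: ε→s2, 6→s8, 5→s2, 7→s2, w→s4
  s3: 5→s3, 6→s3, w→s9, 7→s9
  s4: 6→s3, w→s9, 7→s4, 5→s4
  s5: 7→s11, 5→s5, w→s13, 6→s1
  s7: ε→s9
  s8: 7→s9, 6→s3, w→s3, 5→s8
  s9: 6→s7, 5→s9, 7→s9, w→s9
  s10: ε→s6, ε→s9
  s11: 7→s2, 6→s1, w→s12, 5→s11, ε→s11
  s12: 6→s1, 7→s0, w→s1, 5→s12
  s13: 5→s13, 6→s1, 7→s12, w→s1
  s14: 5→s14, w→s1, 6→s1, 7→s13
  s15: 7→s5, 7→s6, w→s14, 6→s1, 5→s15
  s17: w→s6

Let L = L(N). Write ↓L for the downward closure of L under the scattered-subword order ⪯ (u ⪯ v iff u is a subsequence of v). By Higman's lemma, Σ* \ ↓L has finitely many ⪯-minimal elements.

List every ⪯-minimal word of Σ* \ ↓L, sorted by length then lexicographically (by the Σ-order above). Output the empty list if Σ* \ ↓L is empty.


|Q|=18, |F|=12, |δ|=60 (5 ε).
min D↑ (13 st, q0=0, F={6}): 0:7→1,6→2,w→3,5→0 1:7→4,6→2,w→5,5→1 2:7→6,6→2,w→2,5→2 3:7→5,6→2,w→2,5→3 4:7→7,6→2,w→8,5→4 5:7→8,6→2,w→2,5→5 6:7→6,6→6,w→6,5→6 7:7→7,6→9,w→10,5→7 8:7→11,6→2,w→2,5→8 9:7→6,6→12,w→12,5→9 10:7→10,6→12,w→6,5→10 11:7→11,6→9,w→12,5→11 12:7→6,6→12,w→6,5→12 [Hopcroft].
'67': N↓-sim [17, 7, 4] end={s10,s6,s7,s9} — reject; 2/2 del acc.
'ww7': N↓-sim [17, 13, 6, 4] end={s10,s6,s7,s9} ∉↓L; 3/3 deletions ∈↓L.
'777ww': run [17, 15, 13, 10, 4, 2] end={s7,s9} ∉↓L; 5/5 single-dels accept.
'77766w': run [17, 15, 13, 10, 4, 3, 2] end={s7,s9} rej; 6/6 deletions ∈↓L.
4 minimals (antichain).

min(Σ*\↓L) = [67, ww7, 777ww, 77766w].


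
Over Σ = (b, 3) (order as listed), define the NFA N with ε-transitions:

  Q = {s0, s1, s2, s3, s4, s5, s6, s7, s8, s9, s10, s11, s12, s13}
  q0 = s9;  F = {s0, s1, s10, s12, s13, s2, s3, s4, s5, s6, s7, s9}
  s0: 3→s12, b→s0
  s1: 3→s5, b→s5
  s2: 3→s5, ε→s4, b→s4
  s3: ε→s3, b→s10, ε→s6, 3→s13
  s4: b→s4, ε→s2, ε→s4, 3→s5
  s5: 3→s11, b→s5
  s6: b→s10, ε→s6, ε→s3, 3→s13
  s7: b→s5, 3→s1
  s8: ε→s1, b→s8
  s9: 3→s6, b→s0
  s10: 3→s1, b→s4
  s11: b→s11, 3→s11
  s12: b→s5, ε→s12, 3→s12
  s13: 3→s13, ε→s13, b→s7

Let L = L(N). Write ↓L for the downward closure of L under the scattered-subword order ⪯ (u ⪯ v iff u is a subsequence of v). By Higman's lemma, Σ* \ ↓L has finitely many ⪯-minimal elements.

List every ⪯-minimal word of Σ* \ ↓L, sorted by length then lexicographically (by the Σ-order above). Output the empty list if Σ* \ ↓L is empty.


|Q|=14, |F|=12, |δ|=37 (10 ε).
min D↑ (11 st, q0=0, F={10}): 0:b→1,3→2 1:b→1,3→3 2:b→4,3→5 3:b→6,3→3 4:b→7,3→8 5:b→9,3→5 6:b→6,3→10 7:b→7,3→6 8:b→6,3→6 9:b→6,3→8 10:b→10,3→10.
'b3b3': N↓-sim [13, 9, 4, 2, 1] end={s11} — reject; 4/4 single-dels accept.
'3bb33': N↓-sim [13, 11, 7, 4, 2, 1] end={s11} ∉↓L; 5/5 deletions ∈↓L.
'3b333': |S_i|=[13, 11, 7, 3, 2, 1] end={s11} ∉↓L; 5/5 single-dels accept.
'33bb3': run [13, 11, 6, 4, 2, 1] end={s11} ∉↓L; 5/5 deletions ∈↓L.
4 obstructions.

Antichain: [b3b3, 3bb33, 3b333, 33bb3].


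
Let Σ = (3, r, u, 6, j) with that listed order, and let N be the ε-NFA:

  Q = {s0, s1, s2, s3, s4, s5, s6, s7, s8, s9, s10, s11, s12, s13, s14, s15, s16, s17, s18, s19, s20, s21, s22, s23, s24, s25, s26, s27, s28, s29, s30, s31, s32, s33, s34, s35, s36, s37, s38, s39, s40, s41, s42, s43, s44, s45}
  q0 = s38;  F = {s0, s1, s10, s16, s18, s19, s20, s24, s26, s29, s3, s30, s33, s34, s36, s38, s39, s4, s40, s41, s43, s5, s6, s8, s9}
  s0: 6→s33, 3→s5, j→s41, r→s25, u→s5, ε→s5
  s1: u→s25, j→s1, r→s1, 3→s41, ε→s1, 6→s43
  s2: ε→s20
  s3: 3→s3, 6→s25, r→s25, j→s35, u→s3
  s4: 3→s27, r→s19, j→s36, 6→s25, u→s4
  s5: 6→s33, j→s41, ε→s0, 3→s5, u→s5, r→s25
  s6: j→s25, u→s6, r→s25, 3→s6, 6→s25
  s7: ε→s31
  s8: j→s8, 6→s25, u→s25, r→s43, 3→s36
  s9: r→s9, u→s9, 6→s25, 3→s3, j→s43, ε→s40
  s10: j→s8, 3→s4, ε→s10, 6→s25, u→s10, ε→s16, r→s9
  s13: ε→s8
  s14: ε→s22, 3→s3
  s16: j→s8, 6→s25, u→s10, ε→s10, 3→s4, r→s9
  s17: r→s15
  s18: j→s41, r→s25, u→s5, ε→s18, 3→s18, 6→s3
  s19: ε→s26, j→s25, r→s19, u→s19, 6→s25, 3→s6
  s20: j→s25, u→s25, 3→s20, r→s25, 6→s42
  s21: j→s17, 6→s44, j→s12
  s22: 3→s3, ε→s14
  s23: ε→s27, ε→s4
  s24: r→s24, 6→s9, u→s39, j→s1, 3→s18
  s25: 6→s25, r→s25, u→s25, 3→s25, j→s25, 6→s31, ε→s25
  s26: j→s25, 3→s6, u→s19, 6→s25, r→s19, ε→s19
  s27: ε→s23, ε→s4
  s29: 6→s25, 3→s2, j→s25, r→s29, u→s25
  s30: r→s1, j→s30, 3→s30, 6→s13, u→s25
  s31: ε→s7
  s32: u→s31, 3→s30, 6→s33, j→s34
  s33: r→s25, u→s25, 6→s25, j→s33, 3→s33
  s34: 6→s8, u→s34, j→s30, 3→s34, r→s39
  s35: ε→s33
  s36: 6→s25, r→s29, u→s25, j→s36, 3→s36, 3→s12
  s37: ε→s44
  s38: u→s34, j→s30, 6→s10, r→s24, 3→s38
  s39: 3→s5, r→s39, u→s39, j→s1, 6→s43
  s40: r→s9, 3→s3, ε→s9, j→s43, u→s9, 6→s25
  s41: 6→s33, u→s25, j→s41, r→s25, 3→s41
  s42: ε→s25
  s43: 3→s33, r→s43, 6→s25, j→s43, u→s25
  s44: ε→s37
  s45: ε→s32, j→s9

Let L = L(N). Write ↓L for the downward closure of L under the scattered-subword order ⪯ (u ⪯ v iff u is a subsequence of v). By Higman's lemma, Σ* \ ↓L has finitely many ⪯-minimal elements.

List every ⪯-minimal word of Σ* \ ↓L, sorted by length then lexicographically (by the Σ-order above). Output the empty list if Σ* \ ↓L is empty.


|Q|=46, |F|=25, |δ|=170 (27 ε).
min D↑ (22 st, q0=0, F={11}): 0:3→0,r→1,u→2,6→3,j→4 1:3→5,r→1,u→6,6→7,j→8 2:3→2,r→6,u→2,6→9,j→4 3:3→10,r→7,u→3,6→11,j→9 4:3→4,r→8,u→11,6→9,j→4 5:3→5,r→11,u→12,6→13,j→14 6:3→12,r→6,u→6,6→15,j→8 7:3→13,r→7,u→7,6→11,j→15 8:3→14,r→8,u→11,6→15,j→8 9:3→16,r→15,u→11,6→11,j→9 10:3→10,r→17,u→10,6→11,j→16 11:3→11,r→11,u→11,6→11,j→11 12:3→12,r→11,u→12,6→18,j→14 13:3→13,r→11,u→13,6→11,j→18 14:3→14,r→11,u→11,6→18,j→14 15:3→18,r→15,u→11,6→11,j→15 16:3→16,r→19,u→11,6→11,j→16 17:3→20,r→17,u→17,6→11,j→11 18:3→18,r→11,u→11,6→11,j→18 19:3→21,r→19,u→11,6→11,j→11 20:3→20,r→11,u→20,6→11,j→11 21:3→21,r→11,u→11,6→11,j→11 (ε-aug+det+¬).
'66': run [35, 25, 4] end={s25,s31,s42,s7} ∉↓L; 2/2 single-dels accept.
'ju': run [35, 17, 3] end={s25,s31,s7} — reject; 2/2 del acc.
'r3r': N↓-sim [35, 23, 14, 3] end={s25,s31,s7} — reject; 3/3 deletions ∈↓L.
'u6u': N↓-sim [35, 32, 13, 3] end={s25,s31,s7} ∉↓L; 3/3 single-dels accept.
'63rj': |S_i|=[35, 25, 18, 10, 3] end={s25,s31,s7} ∉↓L; 4/4 single-dels accept.
5 obstructions.

min(Σ*\↓L) = [66, ju, r3r, u6u, 63rj].
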